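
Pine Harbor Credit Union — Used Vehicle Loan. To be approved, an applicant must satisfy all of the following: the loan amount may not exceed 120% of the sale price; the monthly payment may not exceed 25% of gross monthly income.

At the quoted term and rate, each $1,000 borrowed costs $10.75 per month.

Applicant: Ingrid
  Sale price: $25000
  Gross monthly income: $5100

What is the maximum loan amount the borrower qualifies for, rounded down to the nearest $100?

Payment cap: 25% × $5,100 = $1,275/month.
At $10.75 per $1,000, that supports 1,275/10.75 × 1,000 ≈ $118,604 → $118,600.
LTV cap: 120% × $25,000 = $30,000 → $30,000.
Binding constraint: loan-to-value.

$30,000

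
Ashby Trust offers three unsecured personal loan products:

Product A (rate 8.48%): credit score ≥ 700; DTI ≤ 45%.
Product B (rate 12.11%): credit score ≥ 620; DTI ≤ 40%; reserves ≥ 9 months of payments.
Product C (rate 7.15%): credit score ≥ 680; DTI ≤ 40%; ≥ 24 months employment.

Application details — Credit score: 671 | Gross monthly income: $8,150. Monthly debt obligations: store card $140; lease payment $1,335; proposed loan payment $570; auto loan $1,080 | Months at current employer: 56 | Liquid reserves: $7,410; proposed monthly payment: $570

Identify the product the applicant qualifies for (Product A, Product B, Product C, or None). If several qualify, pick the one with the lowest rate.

Total debts = (140 + 1,335 + 570 + 1,080) = 3,125; DTI = 3,125/8,150 = 38.3%.
Reserves = 7,410/570 = 13.0 months.
Product A: score 671 < 700; DTI 38.3% ≤ 45% → does not qualify.
Product B: score 671 ≥ 620; DTI 38.3% ≤ 40%; reserves 13.0 ≥ 9 mo → qualifies.
Product C: score 671 < 680; DTI 38.3% ≤ 40%; employment 56 ≥ 24 mo → does not qualify.

Product B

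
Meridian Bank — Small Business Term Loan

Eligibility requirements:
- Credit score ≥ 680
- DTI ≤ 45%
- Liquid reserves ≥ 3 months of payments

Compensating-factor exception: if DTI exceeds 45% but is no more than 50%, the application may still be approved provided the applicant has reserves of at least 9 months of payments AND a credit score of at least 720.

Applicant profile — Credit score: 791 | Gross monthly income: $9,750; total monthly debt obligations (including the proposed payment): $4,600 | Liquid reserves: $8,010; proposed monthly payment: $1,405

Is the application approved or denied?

Denied

Credit score 791 ≥ 680 (meets base)
DTI: 4,600 ÷ 9,750 = 47.2%, over the 45% base limit.
Liquid reserves cover 8,010/1,405 = 5.7 months — ≥ 3 required
47.2% falls in the override range (45%–50%), so the compensating-factor test applies.
Reserves 5.7 < 9 months; credit score 791 ≥ 720.
Compensating-factor requirement not fully met.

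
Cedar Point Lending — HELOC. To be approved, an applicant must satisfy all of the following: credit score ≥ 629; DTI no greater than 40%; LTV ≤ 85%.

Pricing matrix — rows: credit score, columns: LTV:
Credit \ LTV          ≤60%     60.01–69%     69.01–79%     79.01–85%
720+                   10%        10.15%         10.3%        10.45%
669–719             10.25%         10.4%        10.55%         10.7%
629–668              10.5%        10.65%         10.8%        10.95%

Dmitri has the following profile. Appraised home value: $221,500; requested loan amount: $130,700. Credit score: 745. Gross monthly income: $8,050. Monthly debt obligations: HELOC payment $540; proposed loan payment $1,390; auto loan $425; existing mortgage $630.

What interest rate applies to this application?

Credit score 745 ≥ 629; Total monthly debts = (540 + 1,390 + 425 + 630) = 2,985. DTI = 2,985/8,050 = 37.1% ≤ 40%
LTV: 130,700 ÷ 221,500 = 59%, within 85% cap
Row: 745 falls in 720+. Column: 59% falls in ≤60%. Rate = 10%.

10%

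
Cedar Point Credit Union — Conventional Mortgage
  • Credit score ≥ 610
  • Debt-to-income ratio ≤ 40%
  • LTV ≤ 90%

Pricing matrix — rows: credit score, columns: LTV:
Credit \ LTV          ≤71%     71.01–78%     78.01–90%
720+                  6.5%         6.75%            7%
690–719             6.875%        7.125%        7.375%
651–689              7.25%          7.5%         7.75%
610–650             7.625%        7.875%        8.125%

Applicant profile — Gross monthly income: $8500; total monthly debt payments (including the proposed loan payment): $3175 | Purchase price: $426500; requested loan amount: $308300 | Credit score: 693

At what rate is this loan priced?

7.125%

Credit score 693 ≥ 610; DTI = 3,175/8,500 = 37.4% ≤ 40%
LTV: 308,300 ÷ 426,500 = 72.3%, within 90% cap
Credit 693 → row 690–719; LTV 72.3% → column 71.01–78%. Grid cell → 7.125%.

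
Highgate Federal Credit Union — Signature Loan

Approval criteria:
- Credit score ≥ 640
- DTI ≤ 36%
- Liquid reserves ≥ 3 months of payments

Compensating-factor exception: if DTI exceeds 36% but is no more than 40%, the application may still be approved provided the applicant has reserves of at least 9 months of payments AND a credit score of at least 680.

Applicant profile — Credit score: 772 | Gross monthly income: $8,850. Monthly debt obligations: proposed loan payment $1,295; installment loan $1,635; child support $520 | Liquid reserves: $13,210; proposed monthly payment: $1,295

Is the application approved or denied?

Approved

Credit score 772 ≥ 640 (meets base)
Total debts = (1,295 + 1,635 + 520) = 3,450. DTI: 3,450 ÷ 8,850 = 39%, over the 36% base limit.
Liquid reserves cover 13,210/1,295 = 10.2 months — ≥ 3 required
39% falls in the override range (36%–40%), so the compensating-factor test applies.
Reserves 10.2 ≥ 9 months; credit score 772 ≥ 680.
Both override conditions satisfied; DTI exception granted.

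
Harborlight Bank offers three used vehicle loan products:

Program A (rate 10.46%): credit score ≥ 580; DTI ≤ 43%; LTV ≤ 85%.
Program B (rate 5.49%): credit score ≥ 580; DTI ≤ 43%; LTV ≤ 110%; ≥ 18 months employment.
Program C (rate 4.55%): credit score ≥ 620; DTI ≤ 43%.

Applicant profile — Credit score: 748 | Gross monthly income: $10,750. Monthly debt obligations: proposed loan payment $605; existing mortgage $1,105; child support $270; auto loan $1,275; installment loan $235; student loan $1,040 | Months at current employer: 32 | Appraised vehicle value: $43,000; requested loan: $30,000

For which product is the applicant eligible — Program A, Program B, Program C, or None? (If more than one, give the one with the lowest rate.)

Program C

Total debts = (605 + 1,105 + 270 + 1,275 + 235 + 1,040) = 4,530; DTI = 4,530/10,750 = 42.1%.
LTV = 30,000/43,000 = 69.8%.
Program A: score 748 ≥ 580; DTI 42.1% ≤ 43%; LTV 69.8% ≤ 85% → qualifies.
Program B: score 748 ≥ 580; DTI 42.1% ≤ 43%; LTV 69.8% ≤ 110%; employment 32 ≥ 18 mo → qualifies.
Program C: score 748 ≥ 620; DTI 42.1% ≤ 43% → qualifies.
Qualifying: Program A, Program B, Program C. Lowest rate is 4.55% → Program C.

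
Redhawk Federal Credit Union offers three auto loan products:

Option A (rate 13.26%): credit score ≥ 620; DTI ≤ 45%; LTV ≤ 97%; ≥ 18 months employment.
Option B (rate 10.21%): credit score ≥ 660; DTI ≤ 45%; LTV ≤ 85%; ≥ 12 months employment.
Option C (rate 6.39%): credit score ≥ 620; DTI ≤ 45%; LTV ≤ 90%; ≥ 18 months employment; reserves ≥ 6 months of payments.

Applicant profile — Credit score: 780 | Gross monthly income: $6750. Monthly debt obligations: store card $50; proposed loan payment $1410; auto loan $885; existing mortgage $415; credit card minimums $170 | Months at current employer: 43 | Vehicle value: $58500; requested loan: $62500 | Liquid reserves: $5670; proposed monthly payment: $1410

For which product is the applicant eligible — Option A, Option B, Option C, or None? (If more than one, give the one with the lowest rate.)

Total debts = (50 + 1,410 + 885 + 415 + 170) = 2,930; DTI = 2,930/6,750 = 43.4%.
LTV = 62,500/58,500 = 106.8%.
Reserves = 5,670/1,410 = 4.0 months.
Option A: score 780 ≥ 620; DTI 43.4% ≤ 45%; LTV 106.8% > 97%; employment 43 ≥ 18 mo → does not qualify.
Option B: score 780 ≥ 660; DTI 43.4% ≤ 45%; LTV 106.8% > 85%; employment 43 ≥ 12 mo → does not qualify.
Option C: score 780 ≥ 620; DTI 43.4% ≤ 45%; LTV 106.8% > 90%; employment 43 ≥ 18 mo; reserves 4.0 < 6 mo → does not qualify.

None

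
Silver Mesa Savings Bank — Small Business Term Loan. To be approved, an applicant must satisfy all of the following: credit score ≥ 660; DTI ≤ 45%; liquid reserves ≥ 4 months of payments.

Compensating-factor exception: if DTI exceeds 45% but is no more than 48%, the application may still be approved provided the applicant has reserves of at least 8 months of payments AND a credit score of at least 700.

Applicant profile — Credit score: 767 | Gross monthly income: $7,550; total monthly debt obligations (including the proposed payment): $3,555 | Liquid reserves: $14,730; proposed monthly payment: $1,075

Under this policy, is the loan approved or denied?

Approved

Credit score 767 ≥ 660 (meets base)
DTI = 3,555/7,550 = 47.1% > 45% — standard DTI limit exceeded.
Reserves: 14,730 ÷ 1,075 = 13.7 months (meets 4-month minimum)
47.1% falls in the override range (45%–48%), so the compensating-factor test applies.
Override check — reserves: 13.7 mo (ok); score: 767 (ok).
Both compensating conditions met → exception applies.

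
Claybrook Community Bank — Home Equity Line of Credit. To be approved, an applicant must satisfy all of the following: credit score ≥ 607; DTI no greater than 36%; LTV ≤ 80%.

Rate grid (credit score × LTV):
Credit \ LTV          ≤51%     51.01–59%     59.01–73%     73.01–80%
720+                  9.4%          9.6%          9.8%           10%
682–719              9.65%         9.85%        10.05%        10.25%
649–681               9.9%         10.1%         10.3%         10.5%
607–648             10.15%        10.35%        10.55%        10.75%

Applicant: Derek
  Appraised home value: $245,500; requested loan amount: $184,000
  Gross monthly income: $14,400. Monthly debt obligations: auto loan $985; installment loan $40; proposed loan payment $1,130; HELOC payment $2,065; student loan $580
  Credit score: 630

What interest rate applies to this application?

Credit score 630 ≥ 607; Total monthly debts = (985 + 40 + 1,130 + 2,065 + 580) = 4,800. DTI = 4,800/14,400 = 33.3% ≤ 36%
LTV = 184,000/245,500 = 74.9% ≤ 80%
Score 630 is in the 607–648 band; LTV 74.9% is in the 73.01–80% band → 10.75%.

10.75%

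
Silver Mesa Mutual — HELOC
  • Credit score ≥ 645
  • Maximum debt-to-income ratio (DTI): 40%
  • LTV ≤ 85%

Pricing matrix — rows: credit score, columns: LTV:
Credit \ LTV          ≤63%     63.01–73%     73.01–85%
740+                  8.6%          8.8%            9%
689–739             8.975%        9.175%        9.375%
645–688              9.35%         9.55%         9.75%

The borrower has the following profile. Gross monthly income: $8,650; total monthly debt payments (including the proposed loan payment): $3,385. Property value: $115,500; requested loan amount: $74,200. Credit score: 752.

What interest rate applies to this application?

Credit score 752 ≥ 645; DTI: 3,385 ÷ 8,650 = 39.1%, within the 40% cap
LTV = 74,200/115,500 = 64.2% ≤ 85%
Credit 752 → row 740+; LTV 64.2% → column 63.01–73%. Grid cell → 8.8%.

8.8%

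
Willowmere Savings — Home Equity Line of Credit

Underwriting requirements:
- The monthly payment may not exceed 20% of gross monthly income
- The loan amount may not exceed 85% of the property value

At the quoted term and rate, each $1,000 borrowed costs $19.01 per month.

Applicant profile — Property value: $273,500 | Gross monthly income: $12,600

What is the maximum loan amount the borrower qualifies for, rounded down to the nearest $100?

$132,500

Payment cap: 20% × $12,600 = $2,520/month.
At $19.01 per $1,000, that supports 2,520/19.01 × 1,000 ≈ $132,561 → $132,500.
LTV cap: 85% × $273,500 = $232,475 → $232,400.
Binding constraint: payment-to-income.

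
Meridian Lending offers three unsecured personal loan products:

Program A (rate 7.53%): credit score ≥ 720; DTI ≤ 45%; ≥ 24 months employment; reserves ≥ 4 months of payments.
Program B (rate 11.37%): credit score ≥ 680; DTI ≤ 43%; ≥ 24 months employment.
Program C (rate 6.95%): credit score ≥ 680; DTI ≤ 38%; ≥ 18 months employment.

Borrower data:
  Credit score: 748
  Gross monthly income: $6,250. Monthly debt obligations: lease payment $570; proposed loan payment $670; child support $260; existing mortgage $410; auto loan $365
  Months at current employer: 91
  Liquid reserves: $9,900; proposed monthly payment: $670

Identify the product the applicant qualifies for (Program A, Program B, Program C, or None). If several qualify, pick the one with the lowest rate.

Program C

Total debts = (570 + 670 + 260 + 410 + 365) = 2,275; DTI = 2,275/6,250 = 36.4%.
Reserves = 9,900/670 = 14.8 months.
Program A: score 748 ≥ 720; DTI 36.4% ≤ 45%; employment 91 ≥ 24 mo; reserves 14.8 ≥ 4 mo → qualifies.
Program B: score 748 ≥ 680; DTI 36.4% ≤ 43%; employment 91 ≥ 24 mo → qualifies.
Program C: score 748 ≥ 680; DTI 36.4% ≤ 38%; employment 91 ≥ 18 mo → qualifies.
Qualifying: Program A, Program B, Program C. Lowest rate is 6.95% → Program C.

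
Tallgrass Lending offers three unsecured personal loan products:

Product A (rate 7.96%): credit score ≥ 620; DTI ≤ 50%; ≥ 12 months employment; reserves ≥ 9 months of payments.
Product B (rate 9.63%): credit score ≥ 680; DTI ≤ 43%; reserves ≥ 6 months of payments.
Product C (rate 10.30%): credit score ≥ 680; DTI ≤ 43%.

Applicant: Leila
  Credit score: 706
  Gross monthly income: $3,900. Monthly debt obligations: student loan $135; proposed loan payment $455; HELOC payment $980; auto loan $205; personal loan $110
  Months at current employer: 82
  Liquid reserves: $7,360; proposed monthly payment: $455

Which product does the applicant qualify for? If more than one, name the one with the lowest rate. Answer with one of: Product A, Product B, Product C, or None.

Total debts = (135 + 455 + 980 + 205 + 110) = 1,885; DTI = 1,885/3,900 = 48.3%.
Reserves = 7,360/455 = 16.2 months.
Product A: score 706 ≥ 620; DTI 48.3% ≤ 50%; employment 82 ≥ 12 mo; reserves 16.2 ≥ 9 mo → qualifies.
Product B: score 706 ≥ 680; DTI 48.3% > 43%; reserves 16.2 ≥ 6 mo → does not qualify.
Product C: score 706 ≥ 680; DTI 48.3% > 43% → does not qualify.

Product A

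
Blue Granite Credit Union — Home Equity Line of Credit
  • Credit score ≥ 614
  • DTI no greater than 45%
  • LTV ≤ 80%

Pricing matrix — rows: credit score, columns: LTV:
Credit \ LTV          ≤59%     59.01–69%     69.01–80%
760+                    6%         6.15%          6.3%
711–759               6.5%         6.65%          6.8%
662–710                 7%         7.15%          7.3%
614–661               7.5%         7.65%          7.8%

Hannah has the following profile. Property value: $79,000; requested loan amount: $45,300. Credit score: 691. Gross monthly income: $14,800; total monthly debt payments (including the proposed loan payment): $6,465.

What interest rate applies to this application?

Credit score 691 ≥ 614; DTI: 6,465 ÷ 14,800 = 43.7%, within the 45% cap
LTV: 45,300 ÷ 79,000 = 57.3%, within 80% cap
Score 691 is in the 662–710 band; LTV 57.3% is in the ≤59% band → 7%.

7%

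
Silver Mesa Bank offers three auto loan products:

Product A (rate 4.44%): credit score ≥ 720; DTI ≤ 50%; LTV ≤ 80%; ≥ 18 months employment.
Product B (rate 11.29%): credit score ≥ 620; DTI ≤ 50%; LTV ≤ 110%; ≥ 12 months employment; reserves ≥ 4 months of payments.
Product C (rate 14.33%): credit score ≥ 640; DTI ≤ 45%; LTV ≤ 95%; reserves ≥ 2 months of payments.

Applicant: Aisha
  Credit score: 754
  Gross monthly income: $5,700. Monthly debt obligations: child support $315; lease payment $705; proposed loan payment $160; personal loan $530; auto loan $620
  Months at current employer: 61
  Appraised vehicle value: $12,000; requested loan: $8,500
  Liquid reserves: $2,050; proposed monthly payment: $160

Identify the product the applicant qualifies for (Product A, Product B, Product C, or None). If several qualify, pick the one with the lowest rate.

Product A

Total debts = (315 + 705 + 160 + 530 + 620) = 2,330; DTI = 2,330/5,700 = 40.9%.
LTV = 8,500/12,000 = 70.8%.
Reserves = 2,050/160 = 12.8 months.
Product A: score 754 ≥ 720; DTI 40.9% ≤ 50%; LTV 70.8% ≤ 80%; employment 61 ≥ 18 mo → qualifies.
Product B: score 754 ≥ 620; DTI 40.9% ≤ 50%; LTV 70.8% ≤ 110%; employment 61 ≥ 12 mo; reserves 12.8 ≥ 4 mo → qualifies.
Product C: score 754 ≥ 640; DTI 40.9% ≤ 45%; LTV 70.8% ≤ 95%; reserves 12.8 ≥ 2 mo → qualifies.
Qualifying: Product A, Product B, Product C. Lowest rate is 4.44% → Product A.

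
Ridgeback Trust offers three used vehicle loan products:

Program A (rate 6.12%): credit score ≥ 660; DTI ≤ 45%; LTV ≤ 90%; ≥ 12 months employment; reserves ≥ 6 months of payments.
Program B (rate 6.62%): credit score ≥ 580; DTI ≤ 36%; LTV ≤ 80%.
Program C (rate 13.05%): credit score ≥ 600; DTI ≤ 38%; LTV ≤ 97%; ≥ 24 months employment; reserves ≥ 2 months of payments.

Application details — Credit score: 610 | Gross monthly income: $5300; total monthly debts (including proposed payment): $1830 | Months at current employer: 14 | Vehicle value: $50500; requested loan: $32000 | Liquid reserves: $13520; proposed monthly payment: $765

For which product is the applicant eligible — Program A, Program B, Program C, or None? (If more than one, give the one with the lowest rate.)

Program B

DTI = 1,830/5,300 = 34.5%.
LTV = 32,000/50,500 = 63.4%.
Reserves = 13,520/765 = 17.7 months.
Program A: score 610 < 660; DTI 34.5% ≤ 45%; LTV 63.4% ≤ 90%; employment 14 ≥ 12 mo; reserves 17.7 ≥ 6 mo → does not qualify.
Program B: score 610 ≥ 580; DTI 34.5% ≤ 36%; LTV 63.4% ≤ 80% → qualifies.
Program C: score 610 ≥ 600; DTI 34.5% ≤ 38%; LTV 63.4% ≤ 97%; employment 14 < 24 mo; reserves 17.7 ≥ 2 mo → does not qualify.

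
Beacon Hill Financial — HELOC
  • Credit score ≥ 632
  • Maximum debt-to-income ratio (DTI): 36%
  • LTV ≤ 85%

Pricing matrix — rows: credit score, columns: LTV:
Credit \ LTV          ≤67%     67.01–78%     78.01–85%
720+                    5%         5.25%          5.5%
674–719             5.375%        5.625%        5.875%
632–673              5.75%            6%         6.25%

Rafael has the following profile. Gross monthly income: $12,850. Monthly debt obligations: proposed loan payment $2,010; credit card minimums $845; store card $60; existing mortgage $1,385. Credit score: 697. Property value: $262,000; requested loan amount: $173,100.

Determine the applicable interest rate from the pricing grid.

Credit score 697 ≥ 632; Total monthly debts = (2,010 + 845 + 60 + 1,385) = 4,300. DTI = 4,300/12,850 = 33.5% ≤ 36%
LTV = 173,100/262,000 = 66.1% ≤ 85%
Score 697 is in the 674–719 band; LTV 66.1% is in the ≤67% band → 5.375%.

5.375%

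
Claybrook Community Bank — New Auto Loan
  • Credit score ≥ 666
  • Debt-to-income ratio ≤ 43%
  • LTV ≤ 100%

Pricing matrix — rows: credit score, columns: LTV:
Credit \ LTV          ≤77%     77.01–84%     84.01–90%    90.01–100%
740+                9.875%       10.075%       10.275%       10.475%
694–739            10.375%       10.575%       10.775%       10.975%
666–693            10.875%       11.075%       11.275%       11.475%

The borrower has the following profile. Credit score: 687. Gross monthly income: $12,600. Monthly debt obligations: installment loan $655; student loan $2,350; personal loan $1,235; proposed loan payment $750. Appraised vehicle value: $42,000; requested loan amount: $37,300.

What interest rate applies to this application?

11.275%

Credit score 687 ≥ 666; Total monthly debts = (655 + 2,350 + 1,235 + 750) = 4,990. DTI: 4,990 ÷ 12,600 = 39.6%, within the 43% cap
LTV: 37,300 ÷ 42,000 = 88.8%, within 100% cap
Score 687 is in the 666–693 band; LTV 88.8% is in the 84.01–90% band → 11.275%.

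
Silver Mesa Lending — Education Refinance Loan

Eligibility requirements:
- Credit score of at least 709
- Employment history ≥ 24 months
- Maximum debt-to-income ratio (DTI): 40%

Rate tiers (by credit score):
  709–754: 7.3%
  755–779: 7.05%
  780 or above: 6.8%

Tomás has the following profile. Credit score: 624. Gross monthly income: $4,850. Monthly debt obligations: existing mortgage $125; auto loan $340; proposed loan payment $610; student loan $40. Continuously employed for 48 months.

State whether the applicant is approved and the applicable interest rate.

Denied

Credit score 624 < 709 (below minimum)
Total monthly debts = (125 + 340 + 610 + 40) = 1,115. DTI: 1,115 ÷ 4,850 = 23%, within the 40% cap
Employment 48 ≥ 24 months
Not all requirements met → denied.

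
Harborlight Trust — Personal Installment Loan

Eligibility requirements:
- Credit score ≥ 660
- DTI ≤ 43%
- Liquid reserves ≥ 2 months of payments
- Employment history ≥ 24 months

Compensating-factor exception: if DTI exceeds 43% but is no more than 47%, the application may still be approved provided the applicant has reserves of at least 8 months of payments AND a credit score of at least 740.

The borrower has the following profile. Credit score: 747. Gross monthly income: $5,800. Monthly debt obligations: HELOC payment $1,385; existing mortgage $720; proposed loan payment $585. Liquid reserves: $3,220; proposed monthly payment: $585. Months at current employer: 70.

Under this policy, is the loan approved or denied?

Denied

Credit score 747 ≥ 660 (meets base)
Total debts = (1,385 + 720 + 585) = 2,690. DTI: 2,690 ÷ 5,800 = 46.4%, over the 43% base limit.
Reserves = 3,220/585 = 5.5 months ≥ 2
Employment 70 ≥ 24 months
DTI 46.4% is within the 43%–47% exception band; checking compensating factors.
Override check — reserves: 5.5 mo (short of 8); score: 747 (ok).
Compensating-factor requirement not fully met.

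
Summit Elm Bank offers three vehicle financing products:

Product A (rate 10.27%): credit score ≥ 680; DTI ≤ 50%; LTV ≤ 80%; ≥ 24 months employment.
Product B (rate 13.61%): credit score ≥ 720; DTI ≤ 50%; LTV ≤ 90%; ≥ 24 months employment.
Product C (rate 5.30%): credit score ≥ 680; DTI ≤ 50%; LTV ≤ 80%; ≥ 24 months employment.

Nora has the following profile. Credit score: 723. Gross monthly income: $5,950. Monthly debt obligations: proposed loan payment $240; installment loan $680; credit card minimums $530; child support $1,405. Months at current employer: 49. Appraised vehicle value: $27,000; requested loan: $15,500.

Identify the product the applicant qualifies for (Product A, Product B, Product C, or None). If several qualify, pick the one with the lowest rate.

Total debts = (240 + 680 + 530 + 1,405) = 2,855; DTI = 2,855/5,950 = 48%.
LTV = 15,500/27,000 = 57.4%.
Product A: score 723 ≥ 680; DTI 48% ≤ 50%; LTV 57.4% ≤ 80%; employment 49 ≥ 24 mo → qualifies.
Product B: score 723 ≥ 720; DTI 48% ≤ 50%; LTV 57.4% ≤ 90%; employment 49 ≥ 24 mo → qualifies.
Product C: score 723 ≥ 680; DTI 48% ≤ 50%; LTV 57.4% ≤ 80%; employment 49 ≥ 24 mo → qualifies.
Qualifying: Product A, Product B, Product C. Lowest rate is 5.30% → Product C.

Product C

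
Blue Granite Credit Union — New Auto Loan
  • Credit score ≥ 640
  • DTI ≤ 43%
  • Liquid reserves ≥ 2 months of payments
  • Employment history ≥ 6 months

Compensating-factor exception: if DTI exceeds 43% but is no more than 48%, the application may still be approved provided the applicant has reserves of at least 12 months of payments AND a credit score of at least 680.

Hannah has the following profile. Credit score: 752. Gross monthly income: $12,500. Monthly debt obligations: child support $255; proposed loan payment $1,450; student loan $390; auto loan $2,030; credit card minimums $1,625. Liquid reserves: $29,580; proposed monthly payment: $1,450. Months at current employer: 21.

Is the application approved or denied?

Approved

Credit score 752 ≥ 640 (meets base)
Total debts = (255 + 1,450 + 390 + 2,030 + 1,625) = 5,750. DTI = 5,750/12,500 = 46% > 43% — standard DTI limit exceeded.
Reserves = 29,580/1,450 = 20.4 months ≥ 2
Employment 21 ≥ 6 months
46% falls in the override range (43%–48%), so the compensating-factor test applies.
Reserves 20.4 ≥ 12 months; credit score 752 ≥ 680.
Both compensating conditions met → exception applies.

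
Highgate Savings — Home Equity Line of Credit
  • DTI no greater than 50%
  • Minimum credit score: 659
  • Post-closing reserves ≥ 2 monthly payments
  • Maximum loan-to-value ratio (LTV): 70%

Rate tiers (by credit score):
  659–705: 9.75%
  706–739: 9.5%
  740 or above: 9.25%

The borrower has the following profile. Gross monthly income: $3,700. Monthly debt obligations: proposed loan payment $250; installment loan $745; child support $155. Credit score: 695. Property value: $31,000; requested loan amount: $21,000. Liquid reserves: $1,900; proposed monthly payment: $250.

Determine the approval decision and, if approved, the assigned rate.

Credit score 695 ≥ 659 (meets minimum)
Liquid reserves cover 1,900/250 = 7.6 months — ≥ 2 required
LTV: 21,000 ÷ 31,000 = 67.7%, within 70% cap
Total monthly debts = (250 + 745 + 155) = 1,150. DTI = 1,150/3,700 = 31.1% ≤ 50%
All requirements met. Score 695 falls in the 659–705 tier → 9.75%.

Approved at 9.75%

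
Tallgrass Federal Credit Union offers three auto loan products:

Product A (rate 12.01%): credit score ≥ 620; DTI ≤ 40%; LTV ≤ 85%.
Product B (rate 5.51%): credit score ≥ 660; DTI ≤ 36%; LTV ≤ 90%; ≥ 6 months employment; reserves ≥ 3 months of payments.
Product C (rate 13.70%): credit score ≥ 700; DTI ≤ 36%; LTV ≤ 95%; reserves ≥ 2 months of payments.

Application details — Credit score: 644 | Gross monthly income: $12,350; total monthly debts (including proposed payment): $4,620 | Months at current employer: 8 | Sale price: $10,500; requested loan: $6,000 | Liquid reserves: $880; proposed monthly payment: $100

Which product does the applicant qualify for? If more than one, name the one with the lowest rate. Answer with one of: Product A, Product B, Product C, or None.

Product A

DTI = 4,620/12,350 = 37.4%.
LTV = 6,000/10,500 = 57.1%.
Reserves = 880/100 = 8.8 months.
Product A: score 644 ≥ 620; DTI 37.4% ≤ 40%; LTV 57.1% ≤ 85% → qualifies.
Product B: score 644 < 660; DTI 37.4% > 36%; LTV 57.1% ≤ 90%; employment 8 ≥ 6 mo; reserves 8.8 ≥ 3 mo → does not qualify.
Product C: score 644 < 700; DTI 37.4% > 36%; LTV 57.1% ≤ 95%; reserves 8.8 ≥ 2 mo → does not qualify.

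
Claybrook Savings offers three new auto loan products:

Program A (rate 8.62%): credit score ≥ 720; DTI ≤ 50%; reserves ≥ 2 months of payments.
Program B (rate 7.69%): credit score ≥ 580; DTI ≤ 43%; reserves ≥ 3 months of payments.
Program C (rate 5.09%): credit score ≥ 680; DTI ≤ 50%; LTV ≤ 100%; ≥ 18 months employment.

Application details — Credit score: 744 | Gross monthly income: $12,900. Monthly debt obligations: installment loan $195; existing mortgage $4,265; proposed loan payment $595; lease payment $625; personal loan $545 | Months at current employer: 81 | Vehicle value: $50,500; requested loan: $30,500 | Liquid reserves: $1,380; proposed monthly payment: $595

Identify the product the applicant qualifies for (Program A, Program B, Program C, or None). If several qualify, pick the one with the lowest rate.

Total debts = (195 + 4,265 + 595 + 625 + 545) = 6,225; DTI = 6,225/12,900 = 48.3%.
LTV = 30,500/50,500 = 60.4%.
Reserves = 1,380/595 = 2.3 months.
Program A: score 744 ≥ 720; DTI 48.3% ≤ 50%; reserves 2.3 ≥ 2 mo → qualifies.
Program B: score 744 ≥ 580; DTI 48.3% > 43%; reserves 2.3 < 3 mo → does not qualify.
Program C: score 744 ≥ 680; DTI 48.3% ≤ 50%; LTV 60.4% ≤ 100%; employment 81 ≥ 18 mo → qualifies.
Qualifying: Program A, Program C. Lowest rate is 5.09% → Program C.

Program C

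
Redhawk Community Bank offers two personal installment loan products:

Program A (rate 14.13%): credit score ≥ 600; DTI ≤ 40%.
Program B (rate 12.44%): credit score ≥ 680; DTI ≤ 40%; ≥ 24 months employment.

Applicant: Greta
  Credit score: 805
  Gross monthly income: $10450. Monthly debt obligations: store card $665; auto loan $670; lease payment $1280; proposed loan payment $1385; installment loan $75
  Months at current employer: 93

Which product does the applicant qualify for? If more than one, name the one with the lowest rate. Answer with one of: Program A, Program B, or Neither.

Total debts = (665 + 670 + 1,280 + 1,385 + 75) = 4,075; DTI = 4,075/10,450 = 39%.
Program A: score 805 ≥ 600; DTI 39% ≤ 40% → qualifies.
Program B: score 805 ≥ 680; DTI 39% ≤ 40%; employment 93 ≥ 24 mo → qualifies.
Qualifying: Program A, Program B. Lowest rate is 12.44% → Program B.

Program B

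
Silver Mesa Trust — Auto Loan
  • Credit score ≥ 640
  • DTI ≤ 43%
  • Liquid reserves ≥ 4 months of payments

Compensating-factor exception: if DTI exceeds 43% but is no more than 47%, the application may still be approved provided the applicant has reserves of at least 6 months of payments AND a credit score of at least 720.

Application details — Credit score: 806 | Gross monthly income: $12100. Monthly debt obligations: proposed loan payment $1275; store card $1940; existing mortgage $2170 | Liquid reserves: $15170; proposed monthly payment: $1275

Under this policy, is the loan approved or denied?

Approved

Credit score 806 ≥ 640 (meets base)
Total debts = (1,275 + 1,940 + 2,170) = 5,385. DTI = 5,385/12,100 = 44.5% > 43% — standard DTI limit exceeded.
Reserves = 15,170/1,275 = 11.9 months ≥ 4
44.5% falls in the override range (43%–47%), so the compensating-factor test applies.
Reserves 11.9 ≥ 6 months; credit score 806 ≥ 720.
Both compensating conditions met → exception applies.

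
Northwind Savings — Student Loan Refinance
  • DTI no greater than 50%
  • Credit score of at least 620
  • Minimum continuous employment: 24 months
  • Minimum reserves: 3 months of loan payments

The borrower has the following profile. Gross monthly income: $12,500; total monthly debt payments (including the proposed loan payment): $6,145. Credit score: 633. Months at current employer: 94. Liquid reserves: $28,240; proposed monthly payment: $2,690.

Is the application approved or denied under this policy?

DTI: 6,145 ÷ 12,500 = 49.2%, within the 50% cap
Credit score 633 ≥ 620 (meets)
Employment 94 ≥ 24 months
Liquid reserves cover 28,240/2,690 = 10.5 months — ≥ 3 required
All criteria satisfied.

Approved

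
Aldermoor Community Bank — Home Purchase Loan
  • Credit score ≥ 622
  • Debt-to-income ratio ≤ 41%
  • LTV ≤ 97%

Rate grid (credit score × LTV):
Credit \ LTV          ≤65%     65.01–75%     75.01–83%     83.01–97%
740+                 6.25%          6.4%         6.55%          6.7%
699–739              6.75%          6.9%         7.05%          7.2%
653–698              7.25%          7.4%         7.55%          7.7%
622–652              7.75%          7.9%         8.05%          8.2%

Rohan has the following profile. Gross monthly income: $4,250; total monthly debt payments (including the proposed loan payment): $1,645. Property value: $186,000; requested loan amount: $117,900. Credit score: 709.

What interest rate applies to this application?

Credit score 709 ≥ 622; Debt-to-income = 1,645/4,250 = 38.7% — meets 41% limit
LTV: 117,900 ÷ 186,000 = 63.4%, within 97% cap
Row: 709 falls in 699–739. Column: 63.4% falls in ≤65%. Rate = 6.75%.

6.75%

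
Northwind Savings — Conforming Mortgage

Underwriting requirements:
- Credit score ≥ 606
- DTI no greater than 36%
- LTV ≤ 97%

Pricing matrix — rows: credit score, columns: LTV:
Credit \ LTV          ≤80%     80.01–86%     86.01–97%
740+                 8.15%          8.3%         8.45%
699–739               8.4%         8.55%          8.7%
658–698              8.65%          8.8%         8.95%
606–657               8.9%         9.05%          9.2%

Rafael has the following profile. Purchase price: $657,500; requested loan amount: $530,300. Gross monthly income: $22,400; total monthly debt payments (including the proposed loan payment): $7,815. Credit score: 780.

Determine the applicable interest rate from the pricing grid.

8.3%

Credit score 780 ≥ 606; DTI = 7,815/22,400 = 34.9% ≤ 36%
Loan-to-value = 530,300/657,500 = 80.7% — pass (97% max)
Credit 780 → row 740+; LTV 80.7% → column 80.01–86%. Grid cell → 8.3%.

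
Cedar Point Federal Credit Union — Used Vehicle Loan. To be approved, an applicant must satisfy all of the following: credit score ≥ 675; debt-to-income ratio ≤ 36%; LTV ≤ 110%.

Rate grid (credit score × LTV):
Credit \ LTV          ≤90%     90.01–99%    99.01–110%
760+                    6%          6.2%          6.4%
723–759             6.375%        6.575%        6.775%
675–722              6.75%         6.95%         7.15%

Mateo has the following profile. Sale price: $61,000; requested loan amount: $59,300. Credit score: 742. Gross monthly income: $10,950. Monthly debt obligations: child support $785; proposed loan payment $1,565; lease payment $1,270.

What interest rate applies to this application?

Credit score 742 ≥ 675; Total monthly debts = (785 + 1,565 + 1,270) = 3,620. Debt-to-income = 3,620/10,950 = 33.1% — meets 36% limit
LTV = 59,300/61,000 = 97.2% ≤ 110%
Score 742 is in the 723–759 band; LTV 97.2% is in the 90.01–99% band → 6.575%.

6.575%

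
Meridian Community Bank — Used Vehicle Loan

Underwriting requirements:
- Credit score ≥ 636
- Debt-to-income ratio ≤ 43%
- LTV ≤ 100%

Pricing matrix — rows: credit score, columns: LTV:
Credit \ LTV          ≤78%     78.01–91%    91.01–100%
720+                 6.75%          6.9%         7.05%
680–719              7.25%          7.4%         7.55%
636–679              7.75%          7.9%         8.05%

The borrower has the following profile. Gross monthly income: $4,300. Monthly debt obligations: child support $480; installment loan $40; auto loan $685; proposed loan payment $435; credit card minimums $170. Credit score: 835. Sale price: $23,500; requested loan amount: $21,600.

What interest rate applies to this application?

Credit score 835 ≥ 636; Total monthly debts = (480 + 40 + 685 + 435 + 170) = 1,810. DTI = 1,810/4,300 = 42.1% ≤ 43%
Loan-to-value = 21,600/23,500 = 91.9% — pass (100% max)
Row: 835 falls in 720+. Column: 91.9% falls in 91.01–100%. Rate = 7.05%.

7.05%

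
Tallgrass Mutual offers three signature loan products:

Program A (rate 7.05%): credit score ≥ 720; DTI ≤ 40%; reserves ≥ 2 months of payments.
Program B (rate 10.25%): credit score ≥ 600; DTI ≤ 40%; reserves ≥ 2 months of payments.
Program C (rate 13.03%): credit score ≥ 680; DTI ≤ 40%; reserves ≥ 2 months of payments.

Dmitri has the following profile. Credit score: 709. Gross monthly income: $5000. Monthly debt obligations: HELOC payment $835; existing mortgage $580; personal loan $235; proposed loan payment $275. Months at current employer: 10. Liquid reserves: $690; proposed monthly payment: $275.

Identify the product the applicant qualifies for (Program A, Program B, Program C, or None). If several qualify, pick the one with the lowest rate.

Program B

Total debts = (835 + 580 + 235 + 275) = 1,925; DTI = 1,925/5,000 = 38.5%.
Reserves = 690/275 = 2.5 months.
Program A: score 709 < 720; DTI 38.5% ≤ 40%; reserves 2.5 ≥ 2 mo → does not qualify.
Program B: score 709 ≥ 600; DTI 38.5% ≤ 40%; reserves 2.5 ≥ 2 mo → qualifies.
Program C: score 709 ≥ 680; DTI 38.5% ≤ 40%; reserves 2.5 ≥ 2 mo → qualifies.
Qualifying: Program B, Program C. Lowest rate is 10.25% → Program B.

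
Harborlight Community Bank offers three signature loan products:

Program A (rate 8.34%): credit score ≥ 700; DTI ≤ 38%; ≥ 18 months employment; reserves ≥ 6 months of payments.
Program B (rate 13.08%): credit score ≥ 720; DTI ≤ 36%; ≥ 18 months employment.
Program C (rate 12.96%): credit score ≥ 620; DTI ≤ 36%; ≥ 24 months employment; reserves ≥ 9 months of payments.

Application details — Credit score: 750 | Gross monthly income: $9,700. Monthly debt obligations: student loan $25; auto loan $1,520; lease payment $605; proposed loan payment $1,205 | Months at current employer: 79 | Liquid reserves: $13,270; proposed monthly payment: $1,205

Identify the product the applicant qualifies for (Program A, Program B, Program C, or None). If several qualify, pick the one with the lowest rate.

Total debts = (25 + 1,520 + 605 + 1,205) = 3,355; DTI = 3,355/9,700 = 34.6%.
Reserves = 13,270/1,205 = 11.0 months.
Program A: score 750 ≥ 700; DTI 34.6% ≤ 38%; employment 79 ≥ 18 mo; reserves 11.0 ≥ 6 mo → qualifies.
Program B: score 750 ≥ 720; DTI 34.6% ≤ 36%; employment 79 ≥ 18 mo → qualifies.
Program C: score 750 ≥ 620; DTI 34.6% ≤ 36%; employment 79 ≥ 24 mo; reserves 11.0 ≥ 9 mo → qualifies.
Qualifying: Program A, Program B, Program C. Lowest rate is 8.34% → Program A.

Program A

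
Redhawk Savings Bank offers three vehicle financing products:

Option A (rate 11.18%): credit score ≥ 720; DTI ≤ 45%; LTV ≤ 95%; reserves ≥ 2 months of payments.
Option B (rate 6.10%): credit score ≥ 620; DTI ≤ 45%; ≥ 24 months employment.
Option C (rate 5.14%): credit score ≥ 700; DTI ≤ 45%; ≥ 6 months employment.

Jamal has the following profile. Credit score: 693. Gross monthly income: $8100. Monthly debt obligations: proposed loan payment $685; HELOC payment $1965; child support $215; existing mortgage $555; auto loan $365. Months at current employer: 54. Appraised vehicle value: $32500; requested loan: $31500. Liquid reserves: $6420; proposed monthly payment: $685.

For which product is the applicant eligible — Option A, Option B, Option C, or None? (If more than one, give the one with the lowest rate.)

Total debts = (685 + 1,965 + 215 + 555 + 365) = 3,785; DTI = 3,785/8,100 = 46.7%.
LTV = 31,500/32,500 = 96.9%.
Reserves = 6,420/685 = 9.4 months.
Option A: score 693 < 720; DTI 46.7% > 45%; LTV 96.9% > 95%; reserves 9.4 ≥ 2 mo → does not qualify.
Option B: score 693 ≥ 620; DTI 46.7% > 45%; employment 54 ≥ 24 mo → does not qualify.
Option C: score 693 < 700; DTI 46.7% > 45%; employment 54 ≥ 6 mo → does not qualify.

None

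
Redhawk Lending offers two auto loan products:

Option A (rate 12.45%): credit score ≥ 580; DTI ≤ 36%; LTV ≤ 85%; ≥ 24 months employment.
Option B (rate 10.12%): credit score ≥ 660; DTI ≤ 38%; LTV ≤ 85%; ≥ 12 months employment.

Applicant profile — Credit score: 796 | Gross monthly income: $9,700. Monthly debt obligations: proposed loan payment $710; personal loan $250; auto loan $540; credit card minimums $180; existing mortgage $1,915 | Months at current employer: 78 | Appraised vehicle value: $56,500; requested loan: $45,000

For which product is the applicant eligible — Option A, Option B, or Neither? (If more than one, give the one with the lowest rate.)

Total debts = (710 + 250 + 540 + 180 + 1,915) = 3,595; DTI = 3,595/9,700 = 37.1%.
LTV = 45,000/56,500 = 79.6%.
Option A: score 796 ≥ 580; DTI 37.1% > 36%; LTV 79.6% ≤ 85%; employment 78 ≥ 24 mo → does not qualify.
Option B: score 796 ≥ 660; DTI 37.1% ≤ 38%; LTV 79.6% ≤ 85%; employment 78 ≥ 12 mo → qualifies.

Option B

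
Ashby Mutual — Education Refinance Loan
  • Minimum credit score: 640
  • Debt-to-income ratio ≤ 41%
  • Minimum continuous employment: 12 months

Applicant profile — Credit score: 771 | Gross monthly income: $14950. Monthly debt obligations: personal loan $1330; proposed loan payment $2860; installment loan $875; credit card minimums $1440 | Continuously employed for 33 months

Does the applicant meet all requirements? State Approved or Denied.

Credit score 771 ≥ 640 (meets)
Total monthly debts = (1,330 + 2,860 + 875 + 1,440) = 6,505. Debt-to-income = 6,505/14,950 = 43.5% — over 41% limit
Employment 33 ≥ 12 months
Fails on DTI.

Denied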